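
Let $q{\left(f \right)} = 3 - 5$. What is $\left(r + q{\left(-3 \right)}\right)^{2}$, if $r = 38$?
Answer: $1296$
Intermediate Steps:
$q{\left(f \right)} = -2$ ($q{\left(f \right)} = 3 - 5 = -2$)
$\left(r + q{\left(-3 \right)}\right)^{2} = \left(38 - 2\right)^{2} = 36^{2} = 1296$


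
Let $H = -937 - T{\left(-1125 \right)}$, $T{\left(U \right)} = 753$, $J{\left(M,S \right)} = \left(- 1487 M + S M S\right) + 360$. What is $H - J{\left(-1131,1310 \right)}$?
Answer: $1939225253$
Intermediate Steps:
$J{\left(M,S \right)} = 360 - 1487 M + M S^{2}$ ($J{\left(M,S \right)} = \left(- 1487 M + M S S\right) + 360 = \left(- 1487 M + M S^{2}\right) + 360 = 360 - 1487 M + M S^{2}$)
$H = -1690$ ($H = -937 - 753 = -1690$)
$H - J{\left(-1131,1310 \right)} = -1690 - \left(360 - -1681797 - 1131 \cdot 1310^{2}\right) = -1690 - \left(360 + 1681797 - 1940909100\right) = -1690 - -1939226943 = -1690 + 1939226943 = 1939225253$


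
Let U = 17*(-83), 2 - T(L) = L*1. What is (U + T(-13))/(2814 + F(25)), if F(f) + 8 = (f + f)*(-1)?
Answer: -349/689 ≈ -0.50653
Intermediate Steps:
F(f) = -8 - 2*f (F(f) = -8 + (f + f)*(-1) = -8 + (2*f)*(-1) = -8 - 2*f)
T(L) = 2 - L
U = -1411
(U + T(-13))/(2814 + F(25)) = (-1411 + (2 - 1*(-13)))/(2814 + (-8 - 2*25)) = (-1411 + (2 + 13))/(2814 + (-8 - 50)) = (-1411 + 15)/(2814 - 58) = -1396/2756 = -1396*1/2756 = -349/689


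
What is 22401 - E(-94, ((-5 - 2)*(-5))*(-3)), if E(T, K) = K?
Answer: 22506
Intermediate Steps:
22401 - E(-94, ((-5 - 2)*(-5))*(-3)) = 22401 - (-5 - 2)*(-5)*(-3) = 22401 - (-7*(-5))*(-3) = 22401 - 35*(-3) = 22401 - 1*(-105) = 22401 + 105 = 22506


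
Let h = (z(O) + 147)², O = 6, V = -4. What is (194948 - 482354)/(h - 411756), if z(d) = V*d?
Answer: 13686/18887 ≈ 0.72463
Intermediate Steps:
z(d) = -4*d
h = 15129 (h = (-4*6 + 147)² = (-24 + 147)² = 123² = 15129)
(194948 - 482354)/(h - 411756) = (194948 - 482354)/(15129 - 411756) = -287406/(-396627) = -287406*(-1/396627) = 13686/18887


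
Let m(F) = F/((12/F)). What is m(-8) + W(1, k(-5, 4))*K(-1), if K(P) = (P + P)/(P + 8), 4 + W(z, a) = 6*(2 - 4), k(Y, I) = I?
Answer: 208/21 ≈ 9.9048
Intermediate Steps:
W(z, a) = -16 (W(z, a) = -4 + 6*(2 - 4) = -4 + 6*(-2) = -4 - 12 = -16)
K(P) = 2*P/(8 + P) (K(P) = (2*P)/(8 + P) = 2*P/(8 + P))
m(F) = F**2/12 (m(F) = F*(F/12) = F**2/12)
m(-8) + W(1, k(-5, 4))*K(-1) = (1/12)*(-8)**2 - 32*(-1)/(8 - 1) = (1/12)*64 - 32*(-1)/7 = 16/3 - 32*(-1)/7 = 16/3 - 16*(-2/7) = 16/3 + 32/7 = 208/21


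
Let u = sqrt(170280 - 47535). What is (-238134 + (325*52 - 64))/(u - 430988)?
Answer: 95376782424/185750533399 + 1549086*sqrt(2505)/185750533399 ≈ 0.51388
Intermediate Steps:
u = 7*sqrt(2505) (u = sqrt(122745) = 7*sqrt(2505) ≈ 350.35)
(-238134 + (325*52 - 64))/(u - 430988) = (-238134 + (325*52 - 64))/(7*sqrt(2505) - 430988) = (-238134 + (16900 - 64))/(-430988 + 7*sqrt(2505)) = (-238134 + 16836)/(-430988 + 7*sqrt(2505)) = -221298/(-430988 + 7*sqrt(2505))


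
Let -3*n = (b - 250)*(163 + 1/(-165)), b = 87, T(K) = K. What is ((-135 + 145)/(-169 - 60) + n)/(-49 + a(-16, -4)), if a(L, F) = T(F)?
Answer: -1003867388/6007815 ≈ -167.09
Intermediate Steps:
n = 4383722/495 (n = -(87 - 250)*(163 + 1/(-165))/3 = -(-163)*(163 - 1/165)/3 = -(-163)*26894/(3*165) = -1/3*(-4383722/165) = 4383722/495 ≈ 8856.0)
a(L, F) = F
((-135 + 145)/(-169 - 60) + n)/(-49 + a(-16, -4)) = ((-135 + 145)/(-169 - 60) + 4383722/495)/(-49 - 4) = (10/(-229) + 4383722/495)/(-53) = (10*(-1/229) + 4383722/495)*(-1/53) = (-10/229 + 4383722/495)*(-1/53) = (1003867388/113355)*(-1/53) = -1003867388/6007815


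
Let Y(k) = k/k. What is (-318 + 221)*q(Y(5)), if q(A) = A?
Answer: -97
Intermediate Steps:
Y(k) = 1
(-318 + 221)*q(Y(5)) = (-318 + 221)*1 = -97*1 = -97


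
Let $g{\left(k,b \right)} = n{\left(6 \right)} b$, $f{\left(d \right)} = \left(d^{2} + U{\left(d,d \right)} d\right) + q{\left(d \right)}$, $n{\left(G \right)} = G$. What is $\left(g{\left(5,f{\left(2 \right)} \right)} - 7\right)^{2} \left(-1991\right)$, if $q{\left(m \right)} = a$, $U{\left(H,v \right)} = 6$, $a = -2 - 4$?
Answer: $-5592719$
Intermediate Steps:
$a = -6$ ($a = -2 - 4 = -6$)
$q{\left(m \right)} = -6$
$f{\left(d \right)} = -6 + d^{2} + 6 d$ ($f{\left(d \right)} = \left(d^{2} + 6 d\right) - 6 = -6 + d^{2} + 6 d$)
$g{\left(k,b \right)} = 6 b$
$\left(g{\left(5,f{\left(2 \right)} \right)} - 7\right)^{2} \left(-1991\right) = \left(6 \left(-6 + 2^{2} + 6 \cdot 2\right) - 7\right)^{2} \left(-1991\right) = \left(6 \left(-6 + 4 + 12\right) - 7\right)^{2} \left(-1991\right) = \left(6 \cdot 10 - 7\right)^{2} \left(-1991\right) = \left(60 - 7\right)^{2} \left(-1991\right) = 53^{2} \left(-1991\right) = 2809 \left(-1991\right) = -5592719$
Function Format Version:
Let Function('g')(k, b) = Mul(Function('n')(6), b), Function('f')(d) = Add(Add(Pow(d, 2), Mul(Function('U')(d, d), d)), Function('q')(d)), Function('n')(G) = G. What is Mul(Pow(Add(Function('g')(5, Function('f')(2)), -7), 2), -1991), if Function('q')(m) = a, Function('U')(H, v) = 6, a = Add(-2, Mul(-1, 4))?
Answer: -5592719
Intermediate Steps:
a = -6 (a = Add(-2, -4) = -6)
Function('q')(m) = -6
Function('f')(d) = Add(-6, Pow(d, 2), Mul(6, d)) (Function('f')(d) = Add(Add(Pow(d, 2), Mul(6, d)), -6) = Add(-6, Pow(d, 2), Mul(6, d)))
Function('g')(k, b) = Mul(6, b)
Mul(Pow(Add(Function('g')(5, Function('f')(2)), -7), 2), -1991) = Mul(Pow(Add(Mul(6, Add(-6, Pow(2, 2), Mul(6, 2))), -7), 2), -1991) = Mul(Pow(Add(Mul(6, Add(-6, 4, 12)), -7), 2), -1991) = Mul(Pow(Add(Mul(6, 10), -7), 2), -1991) = Mul(Pow(Add(60, -7), 2), -1991) = Mul(Pow(53, 2), -1991) = Mul(2809, -1991) = -5592719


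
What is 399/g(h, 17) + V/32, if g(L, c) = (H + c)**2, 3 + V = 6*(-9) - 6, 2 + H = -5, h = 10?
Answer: 1617/800 ≈ 2.0212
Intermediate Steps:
H = -7 (H = -2 - 5 = -7)
V = -63 (V = -3 + (6*(-9) - 6) = -3 + (-54 - 6) = -3 - 60 = -63)
g(L, c) = (-7 + c)**2
399/g(h, 17) + V/32 = 399/((-7 + 17)**2) - 63/32 = 399/(10**2) - 63*1/32 = 399/100 - 63/32 = 1617/800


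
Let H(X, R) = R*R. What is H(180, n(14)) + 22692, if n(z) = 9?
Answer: 22773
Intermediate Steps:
H(X, R) = R**2
H(180, n(14)) + 22692 = 9**2 + 22692 = 81 + 22692 = 22773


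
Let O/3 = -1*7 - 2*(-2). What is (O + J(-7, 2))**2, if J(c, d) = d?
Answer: 49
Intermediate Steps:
O = -9 (O = 3*(-1*7 - 2*(-2)) = 3*(-7 + 4) = 3*(-3) = -9)
(O + J(-7, 2))**2 = (-9 + 2)**2 = (-7)**2 = 49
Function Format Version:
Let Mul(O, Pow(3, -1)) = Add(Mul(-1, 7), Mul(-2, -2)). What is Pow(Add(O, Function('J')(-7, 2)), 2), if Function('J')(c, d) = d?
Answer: 49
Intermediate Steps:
O = -9 (O = Mul(3, Add(Mul(-1, 7), Mul(-2, -2))) = Mul(3, Add(-7, 4)) = Mul(3, -3) = -9)
Pow(Add(O, Function('J')(-7, 2)), 2) = Pow(Add(-9, 2), 2) = Pow(-7, 2) = 49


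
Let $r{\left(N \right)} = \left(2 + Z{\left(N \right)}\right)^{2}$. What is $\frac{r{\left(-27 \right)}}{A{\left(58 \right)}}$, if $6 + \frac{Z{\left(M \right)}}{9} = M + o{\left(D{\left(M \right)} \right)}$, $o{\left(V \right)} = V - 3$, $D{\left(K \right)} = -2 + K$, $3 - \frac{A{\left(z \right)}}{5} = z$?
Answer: $- \frac{30899}{25} \approx -1236.0$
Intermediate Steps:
$A{\left(z \right)} = 15 - 5 z$
$o{\left(V \right)} = -3 + V$ ($o{\left(V \right)} = V - 3 = -3 + V$)
$Z{\left(M \right)} = -99 + 18 M$ ($Z{\left(M \right)} = -54 + 9 \left(M + \left(-3 + \left(-2 + M\right)\right)\right) = -54 + 9 \left(M + \left(-5 + M\right)\right) = -54 + 9 \left(-5 + 2 M\right) = -54 + \left(-45 + 18 M\right) = -99 + 18 M$)
$r{\left(N \right)} = \left(-97 + 18 N\right)^{2}$ ($r{\left(N \right)} = \left(2 + \left(-99 + 18 N\right)\right)^{2} = \left(-97 + 18 N\right)^{2}$)
$\frac{r{\left(-27 \right)}}{A{\left(58 \right)}} = \frac{\left(-97 + 18 \left(-27\right)\right)^{2}}{15 - 290} = \frac{\left(-97 - 486\right)^{2}}{15 - 290} = \frac{\left(-583\right)^{2}}{-275} = 339889 \left(- \frac{1}{275}\right) = - \frac{30899}{25}$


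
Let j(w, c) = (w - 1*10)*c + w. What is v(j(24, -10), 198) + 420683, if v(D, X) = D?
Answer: 420567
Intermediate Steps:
j(w, c) = w + c*(-10 + w) (j(w, c) = (w - 10)*c + w = (-10 + w)*c + w = c*(-10 + w) + w = w + c*(-10 + w))
v(j(24, -10), 198) + 420683 = (24 - 10*(-10) - 10*24) + 420683 = (24 + 100 - 240) + 420683 = -116 + 420683 = 420567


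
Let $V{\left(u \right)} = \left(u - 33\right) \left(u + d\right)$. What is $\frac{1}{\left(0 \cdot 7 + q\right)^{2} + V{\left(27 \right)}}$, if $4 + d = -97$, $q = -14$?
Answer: $\frac{1}{640} \approx 0.0015625$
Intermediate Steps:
$d = -101$ ($d = -4 - 97 = -101$)
$V{\left(u \right)} = \left(-101 + u\right) \left(-33 + u\right)$ ($V{\left(u \right)} = \left(u - 33\right) \left(u - 101\right) = \left(-33 + u\right) \left(-101 + u\right) = \left(-101 + u\right) \left(-33 + u\right)$)
$\frac{1}{\left(0 \cdot 7 + q\right)^{2} + V{\left(27 \right)}} = \frac{1}{\left(0 \cdot 7 - 14\right)^{2} + \left(3333 + 27^{2} - 3618\right)} = \frac{1}{\left(0 - 14\right)^{2} + \left(3333 + 729 - 3618\right)} = \frac{1}{\left(-14\right)^{2} + 444} = \frac{1}{196 + 444} = \frac{1}{640}$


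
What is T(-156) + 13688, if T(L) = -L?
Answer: 13844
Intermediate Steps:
T(-156) + 13688 = -1*(-156) + 13688 = 156 + 13688 = 13844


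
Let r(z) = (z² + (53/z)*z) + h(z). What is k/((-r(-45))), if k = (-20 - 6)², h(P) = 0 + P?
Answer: -676/2033 ≈ -0.33251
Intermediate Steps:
h(P) = P
k = 676 (k = (-26)² = 676)
r(z) = 53 + z + z² (r(z) = (z² + (53/z)*z) + z = (z² + 53) + z = (53 + z²) + z = 53 + z + z²)
k/((-r(-45))) = 676/((-(53 - 45 + (-45)²))) = 676/((-(53 - 45 + 2025))) = 676/((-1*2033)) = 676/(-2033) = 676*(-1/2033) = -676/2033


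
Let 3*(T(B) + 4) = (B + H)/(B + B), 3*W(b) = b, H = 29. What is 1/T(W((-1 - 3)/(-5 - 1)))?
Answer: 12/215 ≈ 0.055814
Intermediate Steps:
W(b) = b/3
T(B) = -4 + (29 + B)/(6*B) (T(B) = -4 + ((B + 29)/(B + B))/3 = -4 + ((29 + B)/((2*B)))/3 = -4 + ((29 + B)*(1/(2*B)))/3 = -4 + ((29 + B)/(2*B))/3 = -4 + (29 + B)/(6*B))
1/T(W((-1 - 3)/(-5 - 1))) = 1/((29 - 23*(-1 - 3)/(-5 - 1)/3)/(6*((((-1 - 3)/(-5 - 1))/3)))) = 1/((29 - 23*(-4/(-6))/3)/(6*(((-4/(-6))/3)))) = 1/((29 - 23*(-4*(-1/6))/3)/(6*(((-4*(-1/6))/3)))) = 1/((29 - 23*2/(3*3))/(6*(((1/3)*(2/3))))) = 1/((29 - 23*2/9)/(6*(2/9))) = 1/((1/6)*(9/2)*(29 - 46/9)) = 1/((1/6)*(9/2)*(215/9)) = 1/(215/12) = 12/215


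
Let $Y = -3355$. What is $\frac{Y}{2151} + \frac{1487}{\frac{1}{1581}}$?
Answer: $\frac{5056883642}{2151} \approx 2.3509 \cdot 10^{6}$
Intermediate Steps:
$\frac{Y}{2151} + \frac{1487}{\frac{1}{1581}} = - \frac{3355}{2151} + \frac{1487}{\frac{1}{1581}} = \left(-3355\right) \frac{1}{2151} + 1487 \frac{1}{\frac{1}{1581}} = - \frac{3355}{2151} + 1487 \cdot 1581 = - \frac{3355}{2151} + 2350947 = \frac{5056883642}{2151}$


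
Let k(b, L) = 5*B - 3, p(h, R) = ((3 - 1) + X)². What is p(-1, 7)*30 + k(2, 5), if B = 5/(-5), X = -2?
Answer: -8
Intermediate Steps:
B = -1 (B = 5*(-⅕) = -1)
p(h, R) = 0 (p(h, R) = ((3 - 1) - 2)² = (2 - 2)² = 0² = 0)
k(b, L) = -8 (k(b, L) = 5*(-1) - 3 = -5 - 3 = -8)
p(-1, 7)*30 + k(2, 5) = 0*30 - 8 = 0 - 8 = -8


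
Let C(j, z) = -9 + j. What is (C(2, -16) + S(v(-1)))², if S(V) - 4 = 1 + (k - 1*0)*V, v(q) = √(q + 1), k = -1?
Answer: 4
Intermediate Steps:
v(q) = √(1 + q)
S(V) = 5 - V (S(V) = 4 + (1 + (-1 - 1*0)*V) = 4 + (1 + (-1 + 0)*V) = 4 + (1 - V) = 5 - V)
(C(2, -16) + S(v(-1)))² = ((-9 + 2) + (5 - √(1 - 1)))² = (-7 + (5 - √0))² = (-7 + (5 - 1*0))² = (-7 + (5 + 0))² = (-7 + 5)² = (-2)² = 4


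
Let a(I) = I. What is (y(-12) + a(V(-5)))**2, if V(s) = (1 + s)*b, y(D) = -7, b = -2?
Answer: 1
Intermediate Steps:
V(s) = -2 - 2*s (V(s) = (1 + s)*(-2) = -2 - 2*s)
(y(-12) + a(V(-5)))**2 = (-7 + (-2 - 2*(-5)))**2 = (-7 + (-2 + 10))**2 = (-7 + 8)**2 = 1**2 = 1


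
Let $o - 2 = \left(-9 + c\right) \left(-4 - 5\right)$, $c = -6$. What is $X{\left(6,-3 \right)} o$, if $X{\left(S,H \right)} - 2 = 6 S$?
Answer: $5206$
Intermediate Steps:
$o = 137$ ($o = 2 + \left(-9 - 6\right) \left(-4 - 5\right) = 2 - -135 = 2 + 135 = 137$)
$X{\left(S,H \right)} = 2 + 6 S$
$X{\left(6,-3 \right)} o = \left(2 + 6 \cdot 6\right) 137 = \left(2 + 36\right) 137 = 38 \cdot 137 = 5206$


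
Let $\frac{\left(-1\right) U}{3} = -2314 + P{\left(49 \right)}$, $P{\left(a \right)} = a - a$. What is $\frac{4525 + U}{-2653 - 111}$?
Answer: $- \frac{11467}{2764} \approx -4.1487$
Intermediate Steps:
$P{\left(a \right)} = 0$
$U = 6942$ ($U = - 3 \left(-2314 + 0\right) = \left(-3\right) \left(-2314\right) = 6942$)
$\frac{4525 + U}{-2653 - 111} = \frac{4525 + 6942}{-2653 - 111} = \frac{11467}{-2764} = 11467 \left(- \frac{1}{2764}\right) = - \frac{11467}{2764}$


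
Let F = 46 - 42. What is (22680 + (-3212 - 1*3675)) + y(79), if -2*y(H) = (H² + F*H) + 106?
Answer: 24923/2 ≈ 12462.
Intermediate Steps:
F = 4
y(H) = -53 - 2*H - H²/2 (y(H) = -((H² + 4*H) + 106)/2 = -(106 + H² + 4*H)/2 = -53 - 2*H - H²/2)
(22680 + (-3212 - 1*3675)) + y(79) = (22680 + (-3212 - 1*3675)) + (-53 - 2*79 - ½*79²) = (22680 + (-3212 - 3675)) + (-53 - 158 - ½*6241) = (22680 - 6887) + (-53 - 158 - 6241/2) = 15793 - 6663/2 = 24923/2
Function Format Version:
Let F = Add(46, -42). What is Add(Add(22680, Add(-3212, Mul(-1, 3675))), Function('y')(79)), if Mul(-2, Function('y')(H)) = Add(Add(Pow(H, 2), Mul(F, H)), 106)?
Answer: Rational(24923, 2) ≈ 12462.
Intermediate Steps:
F = 4
Function('y')(H) = Add(-53, Mul(-2, H), Mul(Rational(-1, 2), Pow(H, 2))) (Function('y')(H) = Mul(Rational(-1, 2), Add(Add(Pow(H, 2), Mul(4, H)), 106)) = Mul(Rational(-1, 2), Add(106, Pow(H, 2), Mul(4, H))) = Add(-53, Mul(-2, H), Mul(Rational(-1, 2), Pow(H, 2))))
Add(Add(22680, Add(-3212, Mul(-1, 3675))), Function('y')(79)) = Add(Add(22680, Add(-3212, Mul(-1, 3675))), Add(-53, Mul(-2, 79), Mul(Rational(-1, 2), Pow(79, 2)))) = Add(Add(22680, Add(-3212, -3675)), Add(-53, -158, Mul(Rational(-1, 2), 6241))) = Add(Add(22680, -6887), Add(-53, -158, Rational(-6241, 2))) = Add(15793, Rational(-6663, 2)) = Rational(24923, 2)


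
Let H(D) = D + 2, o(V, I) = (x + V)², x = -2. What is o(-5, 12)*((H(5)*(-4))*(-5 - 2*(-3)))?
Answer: -1372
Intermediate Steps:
o(V, I) = (-2 + V)²
H(D) = 2 + D
o(-5, 12)*((H(5)*(-4))*(-5 - 2*(-3))) = (-2 - 5)²*(((2 + 5)*(-4))*(-5 - 2*(-3))) = (-7)²*((7*(-4))*(-5 + 6)) = 49*(-28*1) = 49*(-28) = -1372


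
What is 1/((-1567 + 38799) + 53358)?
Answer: 1/90590 ≈ 1.1039e-5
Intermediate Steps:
1/((-1567 + 38799) + 53358) = 1/(37232 + 53358) = 1/90590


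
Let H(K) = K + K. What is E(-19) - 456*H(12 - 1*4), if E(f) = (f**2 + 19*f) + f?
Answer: -7315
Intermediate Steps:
E(f) = f**2 + 20*f
H(K) = 2*K
E(-19) - 456*H(12 - 1*4) = -19*(20 - 19) - 912*(12 - 1*4) = -19*1 - 912*(12 - 4) = -19 - 912*8 = -19 - 456*16 = -19 - 7296 = -7315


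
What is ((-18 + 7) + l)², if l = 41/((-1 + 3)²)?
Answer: 9/16 ≈ 0.56250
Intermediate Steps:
l = 41/4 (l = 41/(2²) = 41/4 ≈ 10.250)
((-18 + 7) + l)² = ((-18 + 7) + 41/4)² = (-11 + 41/4)² = (-¾)² = 9/16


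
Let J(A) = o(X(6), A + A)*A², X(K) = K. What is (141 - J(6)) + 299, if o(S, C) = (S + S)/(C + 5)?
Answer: 7048/17 ≈ 414.59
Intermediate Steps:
o(S, C) = 2*S/(5 + C) (o(S, C) = (2*S)/(5 + C) = 2*S/(5 + C))
J(A) = 12*A²/(5 + 2*A) (J(A) = (2*6/(5 + (A + A)))*A² = (2*6/(5 + 2*A))*A² = (12/(5 + 2*A))*A² = 12*A²/(5 + 2*A))
(141 - J(6)) + 299 = (141 - 12*6²/(5 + 2*6)) + 299 = (141 - 12*36/(5 + 12)) + 299 = (141 - 12*36/17) + 299 = (141 - 1*432/17) + 299 = (141 - 432/17) + 299 = 1965/17 + 299 = 7048/17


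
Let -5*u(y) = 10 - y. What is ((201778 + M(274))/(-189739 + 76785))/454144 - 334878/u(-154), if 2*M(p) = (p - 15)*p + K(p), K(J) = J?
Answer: 10736477795403421/1051596318208 ≈ 10210.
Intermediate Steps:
M(p) = p/2 + p*(-15 + p)/2 (M(p) = ((p - 15)*p + p)/2 = ((-15 + p)*p + p)/2 = (p*(-15 + p) + p)/2 = (p + p*(-15 + p))/2 = p/2 + p*(-15 + p)/2)
u(y) = -2 + y/5 (u(y) = -(10 - y)/5 = -2 + y/5)
((201778 + M(274))/(-189739 + 76785))/454144 - 334878/u(-154) = ((201778 + (½)*274*(-14 + 274))/(-189739 + 76785))/454144 - 334878/(-2 + (⅕)*(-154)) = ((201778 + (½)*274*260)/(-112954))*(1/454144) - 334878/(-2 - 154/5) = ((201778 + 35620)*(-1/112954))*(1/454144) - 334878/(-164/5) = (237398*(-1/112954))*(1/454144) - 334878*(-5/164) = -118699/56477*1/454144 + 837195/82 = -118699/25648690688 + 837195/82 = 10736477795403421/1051596318208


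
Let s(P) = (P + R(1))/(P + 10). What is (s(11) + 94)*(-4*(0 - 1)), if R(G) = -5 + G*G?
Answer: 1132/3 ≈ 377.33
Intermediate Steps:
R(G) = -5 + G**2
s(P) = (-4 + P)/(10 + P) (s(P) = (P + (-5 + 1**2))/(P + 10) = (P + (-5 + 1))/(10 + P) = (P - 4)/(10 + P) = (-4 + P)/(10 + P))
(s(11) + 94)*(-4*(0 - 1)) = ((-4 + 11)/(10 + 11) + 94)*(-4*(0 - 1)) = (7/21 + 94)*(-4*(-1)) = ((1/21)*7 + 94)*4 = (1/3 + 94)*4 = (283/3)*4 = 1132/3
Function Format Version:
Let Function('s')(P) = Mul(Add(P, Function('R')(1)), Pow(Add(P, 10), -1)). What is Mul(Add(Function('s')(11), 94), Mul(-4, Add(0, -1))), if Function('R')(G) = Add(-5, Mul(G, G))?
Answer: Rational(1132, 3) ≈ 377.33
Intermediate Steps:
Function('R')(G) = Add(-5, Pow(G, 2))
Function('s')(P) = Mul(Pow(Add(10, P), -1), Add(-4, P)) (Function('s')(P) = Mul(Add(P, Add(-5, Pow(1, 2))), Pow(Add(P, 10), -1)) = Mul(Add(P, Add(-5, 1)), Pow(Add(10, P), -1)) = Mul(Add(P, -4), Pow(Add(10, P), -1)) = Mul(Add(-4, P), Pow(Add(10, P), -1)) = Mul(Pow(Add(10, P), -1), Add(-4, P)))
Mul(Add(Function('s')(11), 94), Mul(-4, Add(0, -1))) = Mul(Add(Mul(Pow(Add(10, 11), -1), Add(-4, 11)), 94), Mul(-4, Add(0, -1))) = Mul(Add(Mul(Pow(21, -1), 7), 94), Mul(-4, -1)) = Mul(Add(Mul(Rational(1, 21), 7), 94), 4) = Mul(Add(Rational(1, 3), 94), 4) = Mul(Rational(283, 3), 4) = Rational(1132, 3)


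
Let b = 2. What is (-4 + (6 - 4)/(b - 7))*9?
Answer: -198/5 ≈ -39.600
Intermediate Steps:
(-4 + (6 - 4)/(b - 7))*9 = (-4 + (6 - 4)/(2 - 7))*9 = (-4 + 2/(-5))*9 = (-4 + 2*(-1/5))*9 = (-4 - 2/5)*9 = -22/5*9 = -198/5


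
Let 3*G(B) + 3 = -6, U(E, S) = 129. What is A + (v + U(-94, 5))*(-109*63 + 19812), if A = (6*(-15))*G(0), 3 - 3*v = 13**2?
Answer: 953885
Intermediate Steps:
G(B) = -3 (G(B) = -1 + (1/3)*(-6) = -1 - 2 = -3)
v = -166/3 (v = 1 - 1/3*13**2 = 1 - 1/3*169 = 1 - 169/3 = -166/3 ≈ -55.333)
A = 270 (A = (6*(-15))*(-3) = -90*(-3) = 270)
A + (v + U(-94, 5))*(-109*63 + 19812) = 270 + (-166/3 + 129)*(-109*63 + 19812) = 270 + 221*(-6867 + 19812)/3 = 270 + (221/3)*12945 = 270 + 953615 = 953885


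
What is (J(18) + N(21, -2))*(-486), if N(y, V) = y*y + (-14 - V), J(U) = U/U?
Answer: -208980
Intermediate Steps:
J(U) = 1
N(y, V) = -14 + y² - V (N(y, V) = y² + (-14 - V) = -14 + y² - V)
(J(18) + N(21, -2))*(-486) = (1 + (-14 + 21² - 1*(-2)))*(-486) = (1 + (-14 + 441 + 2))*(-486) = (1 + 429)*(-486) = 430*(-486) = -208980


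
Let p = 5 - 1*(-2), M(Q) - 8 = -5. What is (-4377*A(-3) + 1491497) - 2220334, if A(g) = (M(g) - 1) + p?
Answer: -768230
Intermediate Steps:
M(Q) = 3 (M(Q) = 8 - 5 = 3)
p = 7 (p = 5 + 2 = 7)
A(g) = 9 (A(g) = (3 - 1) + 7 = 2 + 7 = 9)
(-4377*A(-3) + 1491497) - 2220334 = (-4377*9 + 1491497) - 2220334 = (-39393 + 1491497) - 2220334 = 1452104 - 2220334 = -768230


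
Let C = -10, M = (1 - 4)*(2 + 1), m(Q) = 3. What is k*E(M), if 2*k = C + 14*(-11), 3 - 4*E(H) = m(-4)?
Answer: 0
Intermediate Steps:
M = -9 (M = -3*3 = -9)
E(H) = 0 (E(H) = ¾ - ¼*3 = ¾ - ¾ = 0)
k = -82 (k = (-10 + 14*(-11))/2 = (-10 - 154)/2 = (½)*(-164) = -82)
k*E(M) = -82*0 = 0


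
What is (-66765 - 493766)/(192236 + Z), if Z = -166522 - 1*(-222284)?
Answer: -560531/247998 ≈ -2.2602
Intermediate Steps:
Z = 55762 (Z = -166522 + 222284 = 55762)
(-66765 - 493766)/(192236 + Z) = (-66765 - 493766)/(192236 + 55762) = -560531/247998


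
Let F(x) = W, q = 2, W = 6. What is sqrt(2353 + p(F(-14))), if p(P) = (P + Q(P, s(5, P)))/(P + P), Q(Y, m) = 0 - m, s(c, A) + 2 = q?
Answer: 3*sqrt(1046)/2 ≈ 48.513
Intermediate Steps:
s(c, A) = 0 (s(c, A) = -2 + 2 = 0)
Q(Y, m) = -m
F(x) = 6
p(P) = 1/2 (p(P) = (P - 1*0)/(P + P) = (P + 0)/((2*P)) = P*(1/(2*P)) = 1/2)
sqrt(2353 + p(F(-14))) = sqrt(2353 + 1/2) = sqrt(4707/2) = 3*sqrt(1046)/2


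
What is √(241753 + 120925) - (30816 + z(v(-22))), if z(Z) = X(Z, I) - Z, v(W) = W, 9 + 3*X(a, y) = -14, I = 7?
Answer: -92491/3 + √362678 ≈ -30228.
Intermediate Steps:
X(a, y) = -23/3 (X(a, y) = -3 + (⅓)*(-14) = -3 - 14/3 = -23/3)
z(Z) = -23/3 - Z
√(241753 + 120925) - (30816 + z(v(-22))) = √(241753 + 120925) - (30816 + (-23/3 - 1*(-22))) = √362678 - (30816 + (-23/3 + 22)) = √362678 - (30816 + 43/3) = √362678 - 1*92491/3 = √362678 - 92491/3 = -92491/3 + √362678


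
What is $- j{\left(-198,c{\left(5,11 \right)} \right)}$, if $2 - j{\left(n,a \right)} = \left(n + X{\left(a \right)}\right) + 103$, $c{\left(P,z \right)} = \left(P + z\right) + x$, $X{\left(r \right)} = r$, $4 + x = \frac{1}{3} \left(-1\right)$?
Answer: $- \frac{256}{3} \approx -85.333$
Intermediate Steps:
$x = - \frac{13}{3}$ ($x = -4 + \frac{1}{3} \left(-1\right) = -4 - \frac{1}{3} = - \frac{13}{3} \approx -4.3333$)
$c{\left(P,z \right)} = - \frac{13}{3} + P + z$ ($c{\left(P,z \right)} = \left(P + z\right) - \frac{13}{3} = - \frac{13}{3} + P + z$)
$j{\left(n,a \right)} = -101 - a - n$ ($j{\left(n,a \right)} = 2 - \left(\left(n + a\right) + 103\right) = 2 - \left(\left(a + n\right) + 103\right) = 2 - \left(103 + a + n\right) = -101 - a - n$)
$- j{\left(-198,c{\left(5,11 \right)} \right)} = - (-101 - \left(- \frac{13}{3} + 5 + 11\right) - -198) = - (-101 - \frac{35}{3} + 198) = \left(-1\right) \frac{256}{3} = - \frac{256}{3}$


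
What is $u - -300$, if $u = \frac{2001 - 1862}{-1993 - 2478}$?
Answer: $\frac{1341161}{4471} \approx 299.97$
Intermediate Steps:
$u = - \frac{139}{4471}$ ($u = \frac{139}{-4471} = 139 \left(- \frac{1}{4471}\right) = - \frac{139}{4471} \approx -0.031089$)
$u - -300 = - \frac{139}{4471} - -300 = - \frac{139}{4471} + 300 = \frac{1341161}{4471}$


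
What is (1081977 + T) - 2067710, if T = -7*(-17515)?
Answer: -863128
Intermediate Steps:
T = 122605
(1081977 + T) - 2067710 = (1081977 + 122605) - 2067710 = 1204582 - 2067710 = -863128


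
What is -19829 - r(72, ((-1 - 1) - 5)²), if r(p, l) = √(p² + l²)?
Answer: -19829 - √7585 ≈ -19916.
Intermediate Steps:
r(p, l) = √(l² + p²)
-19829 - r(72, ((-1 - 1) - 5)²) = -19829 - √((((-1 - 1) - 5)²)² + 72²) = -19829 - √(((-2 - 5)²)² + 5184) = -19829 - √(((-7)²)² + 5184) = -19829 - √(49² + 5184) = -19829 - √(2401 + 5184) = -19829 - √7585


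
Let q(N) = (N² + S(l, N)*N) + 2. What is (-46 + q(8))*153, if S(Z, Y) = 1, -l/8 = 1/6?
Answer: 4284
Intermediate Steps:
l = -4/3 (l = -8/6 = -8*⅙ = -4/3 ≈ -1.3333)
q(N) = 2 + N + N² (q(N) = (N² + 1*N) + 2 = (N² + N) + 2 = (N + N²) + 2 = 2 + N + N²)
(-46 + q(8))*153 = (-46 + (2 + 8 + 8²))*153 = (-46 + (2 + 8 + 64))*153 = (-46 + 74)*153 = 28*153 = 4284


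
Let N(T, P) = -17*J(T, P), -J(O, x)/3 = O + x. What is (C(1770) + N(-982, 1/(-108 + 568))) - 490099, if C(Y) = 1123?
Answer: -247966629/460 ≈ -5.3906e+5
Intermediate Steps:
J(O, x) = -3*O - 3*x (J(O, x) = -3*(O + x) = -3*O - 3*x)
N(T, P) = 51*P + 51*T (N(T, P) = -17*(-3*T - 3*P) = -17*(-3*P - 3*T) = 51*P + 51*T)
(C(1770) + N(-982, 1/(-108 + 568))) - 490099 = (1123 + (51/(-108 + 568) + 51*(-982))) - 490099 = (1123 + (51/460 - 50082)) - 490099 = (1123 - 23037669/460) - 490099 = -22521089/460 - 490099 = -247966629/460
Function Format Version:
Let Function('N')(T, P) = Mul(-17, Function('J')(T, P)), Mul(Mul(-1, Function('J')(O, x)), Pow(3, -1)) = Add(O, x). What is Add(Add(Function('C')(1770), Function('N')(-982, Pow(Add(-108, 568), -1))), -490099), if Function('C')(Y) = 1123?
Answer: Rational(-247966629, 460) ≈ -5.3906e+5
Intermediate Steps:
Function('J')(O, x) = Add(Mul(-3, O), Mul(-3, x)) (Function('J')(O, x) = Mul(-3, Add(O, x)) = Add(Mul(-3, O), Mul(-3, x)))
Function('N')(T, P) = Add(Mul(51, P), Mul(51, T)) (Function('N')(T, P) = Mul(-17, Add(Mul(-3, T), Mul(-3, P))) = Mul(-17, Add(Mul(-3, P), Mul(-3, T))) = Add(Mul(51, P), Mul(51, T)))
Add(Add(Function('C')(1770), Function('N')(-982, Pow(Add(-108, 568), -1))), -490099) = Add(Add(1123, Add(Mul(51, Pow(Add(-108, 568), -1)), Mul(51, -982))), -490099) = Add(Add(1123, Add(Mul(51, Pow(460, -1)), -50082)), -490099) = Add(Add(1123, Add(Mul(51, Rational(1, 460)), -50082)), -490099) = Add(Add(1123, Add(Rational(51, 460), -50082)), -490099) = Add(Add(1123, Rational(-23037669, 460)), -490099) = Add(Rational(-22521089, 460), -490099) = Rational(-247966629, 460)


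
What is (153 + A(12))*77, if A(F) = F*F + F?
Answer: 23793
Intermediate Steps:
A(F) = F + F² (A(F) = F² + F = F + F²)
(153 + A(12))*77 = (153 + 12*(1 + 12))*77 = (153 + 12*13)*77 = (153 + 156)*77 = 309*77 = 23793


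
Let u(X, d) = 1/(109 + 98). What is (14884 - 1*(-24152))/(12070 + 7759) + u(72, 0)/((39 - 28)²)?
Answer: 977754521/496656963 ≈ 1.9687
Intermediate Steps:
u(X, d) = 1/207
(14884 - 1*(-24152))/(12070 + 7759) + u(72, 0)/((39 - 28)²) = (14884 - 1*(-24152))/(12070 + 7759) + 1/(207*((39 - 28)²)) = (14884 + 24152)/19829 + 1/(207*(11²)) = 39036*(1/19829) + (1/207)/121 = 39036/19829 + (1/207)*(1/121) = 39036/19829 + 1/25047 = 977754521/496656963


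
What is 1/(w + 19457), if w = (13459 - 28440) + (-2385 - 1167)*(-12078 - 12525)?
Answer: 1/87394332 ≈ 1.1442e-8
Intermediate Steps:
w = 87374875 (w = -14981 - 3552*(-24603) = -14981 + 87389856 = 87374875)
1/(w + 19457) = 1/(87374875 + 19457) = 1/87394332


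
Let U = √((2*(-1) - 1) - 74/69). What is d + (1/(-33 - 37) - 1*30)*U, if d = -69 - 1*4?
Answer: -73 - 2101*I*√19389/4830 ≈ -73.0 - 60.57*I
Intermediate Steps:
d = -73 (d = -69 - 4 = -73)
U = I*√19389/69 (U = √((-2 - 1) - 74*1/69) = √(-3 - 74/69) = √(-281/69) = I*√19389/69 ≈ 2.018*I)
d + (1/(-33 - 37) - 1*30)*U = -73 + (1/(-33 - 37) - 1*30)*(I*√19389/69) = -73 + (1/(-70) - 30)*(I*√19389/69) = -73 + (-1/70 - 30)*(I*√19389/69) = -73 - 2101*I*√19389/4830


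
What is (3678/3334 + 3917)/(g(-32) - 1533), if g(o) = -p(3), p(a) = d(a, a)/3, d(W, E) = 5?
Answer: -9797217/3837434 ≈ -2.5531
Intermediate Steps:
p(a) = 5/3
g(o) = -5/3 (g(o) = -1*5/3 = -5/3)
(3678/3334 + 3917)/(g(-32) - 1533) = (3678/3334 + 3917)/(-5/3 - 1533) = (3678*(1/3334) + 3917)/(-4604/3) = (1839/1667 + 3917)*(-3/4604) = (6531478/1667)*(-3/4604) = -9797217/3837434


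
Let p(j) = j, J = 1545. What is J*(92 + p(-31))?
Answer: 94245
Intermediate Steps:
J*(92 + p(-31)) = 1545*(92 - 31) = 1545*61 = 94245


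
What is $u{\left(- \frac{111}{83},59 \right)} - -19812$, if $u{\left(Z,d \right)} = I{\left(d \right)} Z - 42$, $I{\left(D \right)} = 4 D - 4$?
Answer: $\frac{1615158}{83} \approx 19460.0$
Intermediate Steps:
$I{\left(D \right)} = -4 + 4 D$
$u{\left(Z,d \right)} = -42 + Z \left(-4 + 4 d\right)$ ($u{\left(Z,d \right)} = \left(-4 + 4 d\right) Z - 42 = Z \left(-4 + 4 d\right) - 42 = -42 + Z \left(-4 + 4 d\right)$)
$u{\left(- \frac{111}{83},59 \right)} - -19812 = \left(-42 + 4 \left(- \frac{111}{83}\right) \left(-1 + 59\right)\right) - -19812 = \left(-42 + 4 \left(\left(-111\right) \frac{1}{83}\right) 58\right) + \left(-4158 + 23970\right) = \left(-42 + 4 \left(- \frac{111}{83}\right) 58\right) + 19812 = \left(-42 - \frac{25752}{83}\right) + 19812 = - \frac{29238}{83} + 19812 = \frac{1615158}{83}$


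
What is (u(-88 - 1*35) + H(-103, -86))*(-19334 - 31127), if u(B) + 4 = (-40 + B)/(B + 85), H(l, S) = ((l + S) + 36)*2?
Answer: 586205437/38 ≈ 1.5426e+7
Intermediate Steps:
H(l, S) = 72 + 2*S + 2*l (H(l, S) = ((S + l) + 36)*2 = (36 + S + l)*2 = 72 + 2*S + 2*l)
u(B) = -4 + (-40 + B)/(85 + B) (u(B) = -4 + (-40 + B)/(B + 85) = -4 + (-40 + B)/(85 + B))
(u(-88 - 1*35) + H(-103, -86))*(-19334 - 31127) = ((-380 - 3*(-88 - 1*35))/(85 + (-88 - 1*35)) + (72 + 2*(-86) + 2*(-103)))*(-19334 - 31127) = ((-380 - 3*(-88 - 35))/(85 + (-88 - 35)) + (72 - 172 - 206))*(-50461) = ((-380 - 3*(-123))/(85 - 123) - 306)*(-50461) = ((-380 + 369)/(-38) - 306)*(-50461) = (-1/38*(-11) - 306)*(-50461) = (11/38 - 306)*(-50461) = -11617/38*(-50461) = 586205437/38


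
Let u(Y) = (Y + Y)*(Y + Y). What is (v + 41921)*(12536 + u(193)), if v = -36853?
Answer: 818644176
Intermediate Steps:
u(Y) = 4*Y² (u(Y) = (2*Y)*(2*Y) = 4*Y²)
(v + 41921)*(12536 + u(193)) = (-36853 + 41921)*(12536 + 4*193²) = 5068*(12536 + 4*37249) = 5068*(12536 + 148996) = 5068*161532 = 818644176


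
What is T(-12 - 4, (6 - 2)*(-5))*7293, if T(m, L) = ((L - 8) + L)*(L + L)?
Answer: 14002560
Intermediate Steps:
T(m, L) = 2*L*(-8 + 2*L) (T(m, L) = ((-8 + L) + L)*(2*L) = (-8 + 2*L)*(2*L) = 2*L*(-8 + 2*L))
T(-12 - 4, (6 - 2)*(-5))*7293 = (4*((6 - 2)*(-5))*(-4 + (6 - 2)*(-5)))*7293 = (4*(4*(-5))*(-4 + 4*(-5)))*7293 = (4*(-20)*(-4 - 20))*7293 = (4*(-20)*(-24))*7293 = 1920*7293 = 14002560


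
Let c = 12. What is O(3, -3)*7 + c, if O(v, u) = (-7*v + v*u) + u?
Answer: -219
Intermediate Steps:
O(v, u) = u - 7*v + u*v (O(v, u) = (-7*v + u*v) + u = u - 7*v + u*v)
O(3, -3)*7 + c = (-3 - 7*3 - 3*3)*7 + 12 = (-3 - 21 - 9)*7 + 12 = -33*7 + 12 = -231 + 12 = -219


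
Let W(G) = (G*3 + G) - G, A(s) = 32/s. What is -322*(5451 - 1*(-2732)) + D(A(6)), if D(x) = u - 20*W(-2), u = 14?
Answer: -2634792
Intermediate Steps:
W(G) = 3*G (W(G) = (3*G + G) - G = 4*G - G = 3*G)
D(x) = 134 (D(x) = 14 - 60*(-2) = 14 - 20*(-6) = 14 + 120 = 134)
-322*(5451 - 1*(-2732)) + D(A(6)) = -322*(5451 - 1*(-2732)) + 134 = -322*(5451 + 2732) + 134 = -322*8183 + 134 = -2634926 + 134 = -2634792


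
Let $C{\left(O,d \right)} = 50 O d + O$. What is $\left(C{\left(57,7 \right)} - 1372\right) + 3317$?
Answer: $21952$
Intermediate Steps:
$C{\left(O,d \right)} = O + 50 O d$ ($C{\left(O,d \right)} = 50 O d + O = O + 50 O d$)
$\left(C{\left(57,7 \right)} - 1372\right) + 3317 = \left(57 \left(1 + 50 \cdot 7\right) - 1372\right) + 3317 = \left(57 \left(1 + 350\right) - 1372\right) + 3317 = \left(57 \cdot 351 - 1372\right) + 3317 = \left(20007 - 1372\right) + 3317 = 18635 + 3317 = 21952$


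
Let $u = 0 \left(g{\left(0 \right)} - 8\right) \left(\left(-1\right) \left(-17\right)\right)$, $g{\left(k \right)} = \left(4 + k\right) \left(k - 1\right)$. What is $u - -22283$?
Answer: $22283$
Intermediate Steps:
$g{\left(k \right)} = \left(-1 + k\right) \left(4 + k\right)$ ($g{\left(k \right)} = \left(4 + k\right) \left(-1 + k\right) = \left(-1 + k\right) \left(4 + k\right)$)
$u = 0$ ($u = 0 \left(\left(-4 + 0^{2} + 3 \cdot 0\right) - 8\right) \left(\left(-1\right) \left(-17\right)\right) = 0 \left(\left(-4 + 0 + 0\right) - 8\right) 17 = 0 \left(-4 - 8\right) 17 = 0 \left(-12\right) 17 = 0 \cdot 17 = 0$)
$u - -22283 = 0 - -22283 = 0 + 22283 = 22283$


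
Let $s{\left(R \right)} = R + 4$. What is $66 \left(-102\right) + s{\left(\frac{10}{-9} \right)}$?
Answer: $- \frac{60562}{9} \approx -6729.1$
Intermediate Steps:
$s{\left(R \right)} = 4 + R$
$66 \left(-102\right) + s{\left(\frac{10}{-9} \right)} = 66 \left(-102\right) + \left(4 + \frac{10}{-9}\right) = -6732 + \left(4 + 10 \left(- \frac{1}{9}\right)\right) = -6732 + \left(4 - \frac{10}{9}\right) = -6732 + \frac{26}{9} = - \frac{60562}{9}$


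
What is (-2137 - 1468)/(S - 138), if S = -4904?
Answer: 3605/5042 ≈ 0.71499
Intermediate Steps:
(-2137 - 1468)/(S - 138) = (-2137 - 1468)/(-4904 - 138) = -3605/(-5042) = -3605*(-1/5042) = 3605/5042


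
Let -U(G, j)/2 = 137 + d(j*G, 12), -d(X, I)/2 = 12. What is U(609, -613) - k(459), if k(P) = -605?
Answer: 379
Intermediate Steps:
d(X, I) = -24 (d(X, I) = -2*12 = -24)
U(G, j) = -226 (U(G, j) = -2*(137 - 24) = -2*113 = -226)
U(609, -613) - k(459) = -226 - 1*(-605) = -226 + 605 = 379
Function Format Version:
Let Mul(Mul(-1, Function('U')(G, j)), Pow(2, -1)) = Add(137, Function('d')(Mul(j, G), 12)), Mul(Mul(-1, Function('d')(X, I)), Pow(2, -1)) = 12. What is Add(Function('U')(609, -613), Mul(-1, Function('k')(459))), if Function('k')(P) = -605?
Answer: 379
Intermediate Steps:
Function('d')(X, I) = -24 (Function('d')(X, I) = Mul(-2, 12) = -24)
Function('U')(G, j) = -226 (Function('U')(G, j) = Mul(-2, Add(137, -24)) = Mul(-2, 113) = -226)
Add(Function('U')(609, -613), Mul(-1, Function('k')(459))) = Add(-226, Mul(-1, -605)) = Add(-226, 605) = 379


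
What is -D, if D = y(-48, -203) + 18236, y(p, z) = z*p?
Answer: -27980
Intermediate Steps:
y(p, z) = p*z
D = 27980 (D = -48*(-203) + 18236 = 9744 + 18236 = 27980)
-D = -1*27980 = -27980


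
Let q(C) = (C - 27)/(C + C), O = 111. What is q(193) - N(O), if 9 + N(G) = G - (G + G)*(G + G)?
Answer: 9492209/193 ≈ 49182.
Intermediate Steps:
q(C) = (-27 + C)/(2*C) (q(C) = (-27 + C)/((2*C)) = (-27 + C)*(1/(2*C)) = (-27 + C)/(2*C))
N(G) = -9 + G - 4*G**2 (N(G) = -9 + (G - (G + G)*(G + G)) = -9 + (G - 2*G*2*G) = -9 + (G - 4*G**2) = -9 + G - 4*G**2)
q(193) - N(O) = (1/2)*(-27 + 193)/193 - (-9 + 111 - 4*111**2) = (1/2)*(1/193)*166 - (-9 + 111 - 4*12321) = 83/193 - (-9 + 111 - 49284) = 83/193 - 1*(-49182) = 83/193 + 49182 = 9492209/193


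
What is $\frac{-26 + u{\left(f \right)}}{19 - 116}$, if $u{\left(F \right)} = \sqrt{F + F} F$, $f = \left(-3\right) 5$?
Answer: $\frac{26}{97} + \frac{15 i \sqrt{30}}{97} \approx 0.26804 + 0.84699 i$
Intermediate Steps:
$f = -15$
$u{\left(F \right)} = \sqrt{2} F^{\frac{3}{2}}$ ($u{\left(F \right)} = \sqrt{2 F} F = \sqrt{2} \sqrt{F} F = \sqrt{2} F^{\frac{3}{2}}$)
$\frac{-26 + u{\left(f \right)}}{19 - 116} = \frac{-26 + \sqrt{2} \left(-15\right)^{\frac{3}{2}}}{19 - 116} = \frac{-26 + \sqrt{2} \left(- 15 i \sqrt{15}\right)}{-97} = - \frac{-26 - 15 i \sqrt{30}}{97} = \frac{26}{97} + \frac{15 i \sqrt{30}}{97}$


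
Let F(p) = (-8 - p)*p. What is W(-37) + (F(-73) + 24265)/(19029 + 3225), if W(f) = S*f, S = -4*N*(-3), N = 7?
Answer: -34572956/11127 ≈ -3107.1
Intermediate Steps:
F(p) = p*(-8 - p)
S = 84 (S = -4*7*(-3) = -28*(-3) = 84)
W(f) = 84*f
W(-37) + (F(-73) + 24265)/(19029 + 3225) = 84*(-37) + (-1*(-73)*(8 - 73) + 24265)/(19029 + 3225) = -3108 + (-1*(-73)*(-65) + 24265)/22254 = -3108 + (-4745 + 24265)*(1/22254) = -3108 + 19520*(1/22254) = -3108 + 9760/11127 = -34572956/11127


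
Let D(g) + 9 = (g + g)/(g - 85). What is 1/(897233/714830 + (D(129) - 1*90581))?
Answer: -3931565/356132485301 ≈ -1.1040e-5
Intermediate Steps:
D(g) = -9 + 2*g/(-85 + g) (D(g) = -9 + (g + g)/(g - 85) = -9 + (2*g)/(-85 + g) = -9 + 2*g/(-85 + g))
1/(897233/714830 + (D(129) - 1*90581)) = 1/(897233/714830 + ((765 - 7*129)/(-85 + 129) - 1*90581)) = 1/(897233*(1/714830) + ((765 - 903)/44 - 90581)) = 1/(897233/714830 + ((1/44)*(-138) - 90581)) = 1/(897233/714830 + (-69/22 - 90581)) = 1/(897233/714830 - 1992851/22) = 1/(-356132485301/3931565) = -3931565/356132485301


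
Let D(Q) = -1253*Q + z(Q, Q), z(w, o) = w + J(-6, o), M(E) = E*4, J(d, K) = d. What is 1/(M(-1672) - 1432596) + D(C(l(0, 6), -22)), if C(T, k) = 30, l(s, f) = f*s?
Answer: -54068142745/1439284 ≈ -37566.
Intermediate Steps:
M(E) = 4*E
z(w, o) = -6 + w (z(w, o) = w - 6 = -6 + w)
D(Q) = -6 - 1252*Q (D(Q) = -1253*Q + (-6 + Q) = -6 - 1252*Q)
1/(M(-1672) - 1432596) + D(C(l(0, 6), -22)) = 1/(4*(-1672) - 1432596) + (-6 - 1252*30) = 1/(-6688 - 1432596) + (-6 - 37560) = 1/(-1439284) - 37566 = -1/1439284 - 37566 = -54068142745/1439284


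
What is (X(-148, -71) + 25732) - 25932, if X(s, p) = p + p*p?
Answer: 4770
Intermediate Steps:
X(s, p) = p + p²
(X(-148, -71) + 25732) - 25932 = (-71*(1 - 71) + 25732) - 25932 = (-71*(-70) + 25732) - 25932 = (4970 + 25732) - 25932 = 30702 - 25932 = 4770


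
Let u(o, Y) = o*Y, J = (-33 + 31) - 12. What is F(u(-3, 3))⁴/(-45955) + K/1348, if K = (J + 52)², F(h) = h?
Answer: 14378698/15486835 ≈ 0.92845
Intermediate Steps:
J = -14 (J = -2 - 12 = -14)
u(o, Y) = Y*o
K = 1444 (K = (-14 + 52)² = 38² = 1444)
F(u(-3, 3))⁴/(-45955) + K/1348 = (3*(-3))⁴/(-45955) + 1444/1348 = (-9)⁴*(-1/45955) + 1444*(1/1348) = 6561*(-1/45955) + 361/337 = -6561/45955 + 361/337 = 14378698/15486835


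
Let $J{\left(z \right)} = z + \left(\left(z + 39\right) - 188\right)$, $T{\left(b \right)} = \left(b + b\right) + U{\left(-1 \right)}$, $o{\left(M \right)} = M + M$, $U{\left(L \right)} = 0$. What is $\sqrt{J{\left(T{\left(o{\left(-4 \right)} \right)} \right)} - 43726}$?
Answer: $23 i \sqrt{83} \approx 209.54 i$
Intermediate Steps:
$o{\left(M \right)} = 2 M$
$T{\left(b \right)} = 2 b$ ($T{\left(b \right)} = \left(b + b\right) + 0 = 2 b + 0 = 2 b$)
$J{\left(z \right)} = -149 + 2 z$ ($J{\left(z \right)} = z + \left(\left(39 + z\right) - 188\right) = z + \left(-149 + z\right) = -149 + 2 z$)
$\sqrt{J{\left(T{\left(o{\left(-4 \right)} \right)} \right)} - 43726} = \sqrt{\left(-149 + 2 \cdot 2 \cdot 2 \left(-4\right)\right) - 43726} = \sqrt{\left(-149 + 2 \cdot 2 \left(-8\right)\right) + \left(-233669 + 189943\right)} = \sqrt{\left(-149 + 2 \left(-16\right)\right) - 43726} = \sqrt{\left(-149 - 32\right) - 43726} = \sqrt{-181 - 43726} = \sqrt{-43907} = 23 i \sqrt{83}$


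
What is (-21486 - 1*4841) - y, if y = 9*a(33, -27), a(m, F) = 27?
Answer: -26570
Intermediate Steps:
y = 243 (y = 9*27 = 243)
(-21486 - 1*4841) - y = (-21486 - 1*4841) - 1*243 = (-21486 - 4841) - 243 = -26327 - 243 = -26570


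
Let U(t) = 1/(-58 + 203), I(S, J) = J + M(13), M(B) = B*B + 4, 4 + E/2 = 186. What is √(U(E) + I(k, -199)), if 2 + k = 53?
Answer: I*√546505/145 ≈ 5.0983*I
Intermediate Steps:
E = 364 (E = -8 + 2*186 = -8 + 372 = 364)
k = 51 (k = -2 + 53 = 51)
M(B) = 4 + B² (M(B) = B² + 4 = 4 + B²)
I(S, J) = 173 + J (I(S, J) = J + (4 + 13²) = J + (4 + 169) = J + 173 = 173 + J)
U(t) = 1/145
√(U(E) + I(k, -199)) = √(1/145 + (173 - 199)) = √(1/145 - 26) = √(-3769/145) = I*√546505/145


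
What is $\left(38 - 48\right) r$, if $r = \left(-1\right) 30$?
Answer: $300$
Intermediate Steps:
$r = -30$
$\left(38 - 48\right) r = \left(38 - 48\right) \left(-30\right) = \left(-10\right) \left(-30\right) = 300$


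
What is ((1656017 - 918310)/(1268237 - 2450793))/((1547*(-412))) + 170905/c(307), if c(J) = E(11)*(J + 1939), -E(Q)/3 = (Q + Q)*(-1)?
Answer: 32203597628318093/27932058426928656 ≈ 1.1529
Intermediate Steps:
E(Q) = 6*Q (E(Q) = -3*(Q + Q)*(-1) = -3*2*Q*(-1) = -(-6)*Q = 6*Q)
c(J) = 127974 + 66*J (c(J) = (6*11)*(J + 1939) = 66*(1939 + J) = 127974 + 66*J)
((1656017 - 918310)/(1268237 - 2450793))/((1547*(-412))) + 170905/c(307) = ((1656017 - 918310)/(1268237 - 2450793))/((1547*(-412))) + 170905/(127974 + 66*307) = (737707/(-1182556))/(-637364) + 170905/(127974 + 20262) = (737707*(-1/1182556))*(-1/637364) + 170905/148236 = -737707/1182556*(-1/637364) + 170905*(1/148236) = 737707/753718622384 + 170905/148236 = 32203597628318093/27932058426928656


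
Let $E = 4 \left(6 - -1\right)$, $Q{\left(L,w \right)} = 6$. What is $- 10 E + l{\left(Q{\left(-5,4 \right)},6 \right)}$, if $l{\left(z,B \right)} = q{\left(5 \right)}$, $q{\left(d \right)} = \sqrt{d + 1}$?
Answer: $-280 + \sqrt{6} \approx -277.55$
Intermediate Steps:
$q{\left(d \right)} = \sqrt{1 + d}$
$l{\left(z,B \right)} = \sqrt{6}$ ($l{\left(z,B \right)} = \sqrt{1 + 5} = \sqrt{6}$)
$E = 28$ ($E = 4 \left(6 + 1\right) = 4 \cdot 7 = 28$)
$- 10 E + l{\left(Q{\left(-5,4 \right)},6 \right)} = \left(-10\right) 28 + \sqrt{6} = -280 + \sqrt{6}$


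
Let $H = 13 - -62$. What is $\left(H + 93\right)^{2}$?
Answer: $28224$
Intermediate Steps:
$H = 75$ ($H = 13 + 62 = 75$)
$\left(H + 93\right)^{2} = \left(75 + 93\right)^{2} = 168^{2} = 28224$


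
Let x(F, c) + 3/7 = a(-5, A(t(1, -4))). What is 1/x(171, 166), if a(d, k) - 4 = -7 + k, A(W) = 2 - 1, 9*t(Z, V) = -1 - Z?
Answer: -7/17 ≈ -0.41176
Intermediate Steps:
t(Z, V) = -1/9 - Z/9 (t(Z, V) = (-1 - Z)/9 = -1/9 - Z/9)
A(W) = 1
a(d, k) = -3 + k (a(d, k) = 4 + (-7 + k) = -3 + k)
x(F, c) = -17/7 (x(F, c) = -3/7 + (-3 + 1) = -3/7 - 2 = -17/7)
1/x(171, 166) = 1/(-17/7) = -7/17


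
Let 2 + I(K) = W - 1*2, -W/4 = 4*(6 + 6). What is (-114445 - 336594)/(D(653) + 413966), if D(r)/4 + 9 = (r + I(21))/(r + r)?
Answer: -294528467/270297204 ≈ -1.0896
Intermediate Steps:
W = -192 (W = -16*(6 + 6) = -16*12 = -4*48 = -192)
I(K) = -196 (I(K) = -2 + (-192 - 1*2) = -2 + (-192 - 2) = -2 - 194 = -196)
D(r) = -36 + 2*(-196 + r)/r (D(r) = -36 + 4*((r - 196)/(r + r)) = -36 + 4*((-196 + r)/((2*r))) = -36 + 4*((-196 + r)*(1/(2*r))) = -36 + 4*((-196 + r)/(2*r)) = -36 + 2*(-196 + r)/r)
(-114445 - 336594)/(D(653) + 413966) = (-114445 - 336594)/((-34 - 392/653) + 413966) = -451039/((-34 - 392*1/653) + 413966) = -451039/((-34 - 392/653) + 413966) = -451039/(-22594/653 + 413966) = -451039/270297204/653 = -451039*653/270297204 = -294528467/270297204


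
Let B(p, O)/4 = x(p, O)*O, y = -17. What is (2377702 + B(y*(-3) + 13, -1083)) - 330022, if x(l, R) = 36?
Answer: 1891728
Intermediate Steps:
B(p, O) = 144*O (B(p, O) = 4*(36*O) = 144*O)
(2377702 + B(y*(-3) + 13, -1083)) - 330022 = (2377702 + 144*(-1083)) - 330022 = (2377702 - 155952) - 330022 = 2221750 - 330022 = 1891728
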